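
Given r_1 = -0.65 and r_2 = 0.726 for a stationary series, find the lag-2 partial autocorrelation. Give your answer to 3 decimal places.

φ_{22} = (r_2 − r_1²) / (1 − r_1²)
r_1² = (-0.65)² = 0.4225
Numerator = 0.726 − 0.4225 = 0.3035; denominator = 1 − 0.4225 = 0.5775
φ_{22} = 0.3035 / 0.5775 = 0.526

0.526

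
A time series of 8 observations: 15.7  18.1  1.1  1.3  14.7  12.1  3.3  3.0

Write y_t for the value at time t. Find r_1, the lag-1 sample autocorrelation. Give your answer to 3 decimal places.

0.108

Mean ȳ = (15.7 + 18.1 + 1.1 + 1.3 + 14.7 + 12.1 + 3.3 + 3.0)/8 = 8.6625
Numerator Σ_{t=1}^{7}(y_t−ȳ)(y_{t+1}−ȳ) = 38.9586
Denominator Σ(y_t−ȳ)² = 359.0788
r_1 = 38.9586 / 359.0788 = 0.108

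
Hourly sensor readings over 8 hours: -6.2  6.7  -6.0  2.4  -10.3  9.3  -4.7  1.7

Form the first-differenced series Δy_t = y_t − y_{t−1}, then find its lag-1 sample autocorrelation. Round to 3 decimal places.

First differences Δy: 12.9, -12.7, 8.4, -12.7, 19.6, -14.0, 6.4
Mean of differences = 1.1286
Numerator Σ(Δy_t−Δȳ)(Δy_{t+1}−Δȳ) = -978.5180
Denominator Σ(Δy_t−Δȳ)² = 1171.7543
r_1(Δy) = -978.5180 / 1171.7543 = -0.835

-0.835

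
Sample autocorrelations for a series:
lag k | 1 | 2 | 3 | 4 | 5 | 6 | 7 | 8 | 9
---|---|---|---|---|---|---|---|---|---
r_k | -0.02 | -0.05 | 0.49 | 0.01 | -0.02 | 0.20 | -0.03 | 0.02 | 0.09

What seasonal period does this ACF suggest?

The largest autocorrelation is r_3 = 0.49, with a weaker echo at lag 6 (0.20); the remaining lags stay at or below 0.09.
The dominant spike at lag 3 indicates a seasonal period of 3.

3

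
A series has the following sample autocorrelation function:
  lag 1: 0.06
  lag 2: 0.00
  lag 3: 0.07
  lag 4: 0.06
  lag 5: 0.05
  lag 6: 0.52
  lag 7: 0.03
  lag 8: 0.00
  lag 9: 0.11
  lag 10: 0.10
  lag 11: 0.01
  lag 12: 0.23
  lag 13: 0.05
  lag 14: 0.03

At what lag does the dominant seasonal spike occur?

The largest autocorrelation is r_6 = 0.52, with a weaker echo at lag 12 (0.23); the remaining lags stay at or below 0.11.
The dominant spike at lag 6 indicates a seasonal period of 6.

6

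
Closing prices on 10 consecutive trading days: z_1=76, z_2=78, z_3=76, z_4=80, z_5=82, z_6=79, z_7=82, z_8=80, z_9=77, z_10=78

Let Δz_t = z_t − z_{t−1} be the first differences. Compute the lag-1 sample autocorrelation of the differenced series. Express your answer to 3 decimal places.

First differences Δz: 2, -2, 4, 2, -3, 3, -2, -3, 1
Mean of differences = 0.2222
Numerator Σ(Δz_t−Δz̄)(Δz_{t+1}−Δz̄) = -21.8272
Denominator Σ(Δz_t−Δz̄)² = 59.5556
r_1(Δz) = -21.8272 / 59.5556 = -0.367

-0.367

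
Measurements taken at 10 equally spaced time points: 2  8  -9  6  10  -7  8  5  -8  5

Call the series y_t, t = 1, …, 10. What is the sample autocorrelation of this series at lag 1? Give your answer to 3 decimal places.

Mean ȳ = (2 + 8 − 9 + 6 + 10 − 7 + 8 + 5 − 8 + 5)/10 = 2.0000
Numerator Σ_{t=1}^{9}(y_t−ȳ)(y_{t+1}−ȳ) = -246.0000
Denominator Σ(y_t−ȳ)² = 472.0000
r_1 = -246.0000 / 472.0000 = -0.521

-0.521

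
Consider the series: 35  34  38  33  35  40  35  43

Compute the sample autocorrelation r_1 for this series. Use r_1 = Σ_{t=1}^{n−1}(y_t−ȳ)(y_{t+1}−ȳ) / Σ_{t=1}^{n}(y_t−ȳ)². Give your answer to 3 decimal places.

-0.241

Mean ȳ = (35 + 34 + 38 + 33 + 35 + 40 + 35 + 43)/8 = 36.6250
Deviations from mean: -1.6250, -2.6250, 1.3750, -3.6250, -1.6250, 3.3750, -1.6250, 6.3750
Σ(y_t−ȳ)(y_{t+1}−ȳ) = (4.2656) + (-3.6094) + (-4.9844) + (5.8906) + (-5.4844) + (-5.4844) + (-10.3594) = -19.7656
Denominator Σ(y_t−ȳ)² = 81.8750
r_1 = -19.7656 / 81.8750 = -0.241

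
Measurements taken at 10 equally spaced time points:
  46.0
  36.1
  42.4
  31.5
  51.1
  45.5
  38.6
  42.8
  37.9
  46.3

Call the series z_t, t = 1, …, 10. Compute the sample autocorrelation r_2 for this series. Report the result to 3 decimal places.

0.065

Mean z̄ = (46.0 + 36.1 + 42.4 + 31.5 + 51.1 + 45.5 + 38.6 + 42.8 + 37.9 + 46.3)/10 = 41.8200
Numerator Σ_{t=1}^{8}(z_t−z̄)(z_{t+2}−z̄) = 19.5972
Denominator Σ(z_t−z̄)² = 303.4560
r_2 = 19.5972 / 303.4560 = 0.065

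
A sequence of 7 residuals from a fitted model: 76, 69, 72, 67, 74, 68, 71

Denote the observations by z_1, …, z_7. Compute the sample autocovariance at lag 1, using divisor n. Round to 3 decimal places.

-5.286

Mean z̄ = (76 + 69 + 72 + 67 + 74 + 68 + 71)/7 = 71.0000
Σ_{t=1}^{6}(z_t−z̄)(z_{t+1}−z̄) = -37.0000
γ_1 = -37.0000 / 7 = -5.286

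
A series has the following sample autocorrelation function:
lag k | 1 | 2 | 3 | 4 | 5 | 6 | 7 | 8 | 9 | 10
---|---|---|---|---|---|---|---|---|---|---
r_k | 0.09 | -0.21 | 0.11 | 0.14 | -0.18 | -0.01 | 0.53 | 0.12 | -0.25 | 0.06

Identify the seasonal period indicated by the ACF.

The largest autocorrelation is r_7 = 0.53; the remaining lags stay at or below 0.14.
The dominant spike at lag 7 indicates a seasonal period of 7.

7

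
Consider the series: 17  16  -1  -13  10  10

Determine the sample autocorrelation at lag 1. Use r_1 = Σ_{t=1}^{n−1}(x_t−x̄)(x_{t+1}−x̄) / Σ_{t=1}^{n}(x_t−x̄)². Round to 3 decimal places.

0.180

Mean x̄ = (17 + 16 − 1 − 13 + 10 + 10)/6 = 6.5000
Deviations from mean: 10.5000, 9.5000, -7.5000, -19.5000, 3.5000, 3.5000
Numerator Σ_{t=1}^{5}(x_t−x̄)(x_{t+1}−x̄) = 118.7500
Denominator Σ(x_t−x̄)² = 661.5000
r_1 = 118.7500 / 661.5000 = 0.180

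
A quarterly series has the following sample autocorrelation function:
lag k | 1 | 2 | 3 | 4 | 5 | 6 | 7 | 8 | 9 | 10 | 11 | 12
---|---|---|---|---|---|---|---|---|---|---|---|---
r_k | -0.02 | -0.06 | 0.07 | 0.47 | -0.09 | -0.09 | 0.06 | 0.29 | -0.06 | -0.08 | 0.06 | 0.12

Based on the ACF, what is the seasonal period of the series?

The largest autocorrelation is r_4 = 0.47, with a weaker echo at lag 8 (0.29); the remaining lags stay at or below 0.12.
The dominant spike at lag 4 indicates a seasonal period of 4.

4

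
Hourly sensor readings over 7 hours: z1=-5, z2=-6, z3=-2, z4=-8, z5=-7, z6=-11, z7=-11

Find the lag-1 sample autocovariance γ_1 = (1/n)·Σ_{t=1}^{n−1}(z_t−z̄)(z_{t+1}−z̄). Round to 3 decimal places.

Mean z̄ = (-5 − 6 − 2 − 8 − 7 − 11 − 11)/7 = -7.1429
Deviations: 2.1429, 1.1429, 5.1429, -0.8571, 0.1429, -3.8571, -3.8571
Σ_{t=1}^{6}(z_t−z̄)(z_{t+1}−z̄) = 18.1224
γ_1 = 18.1224 / 7 = 2.589

2.589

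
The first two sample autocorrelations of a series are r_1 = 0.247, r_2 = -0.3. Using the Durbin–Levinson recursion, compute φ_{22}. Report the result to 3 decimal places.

-0.384

φ_{22} = (r_2 − r_1²) / (1 − r_1²)
r_1² = (0.247)² = 0.061009
Numerator = -0.3 − 0.0610 = -0.3610; denominator = 1 − 0.0610 = 0.9390
φ_{22} = -0.3610 / 0.9390 = -0.384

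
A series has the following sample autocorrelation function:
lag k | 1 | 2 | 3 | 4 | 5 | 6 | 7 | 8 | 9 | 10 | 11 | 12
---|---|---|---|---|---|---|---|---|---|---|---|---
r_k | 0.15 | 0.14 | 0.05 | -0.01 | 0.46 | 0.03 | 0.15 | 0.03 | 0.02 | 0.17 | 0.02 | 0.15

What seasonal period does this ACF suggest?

The largest autocorrelation is r_5 = 0.46, with a weaker echo at lag 10 (0.17); the remaining lags stay at or below 0.15.
The dominant spike at lag 5 indicates a seasonal period of 5.

5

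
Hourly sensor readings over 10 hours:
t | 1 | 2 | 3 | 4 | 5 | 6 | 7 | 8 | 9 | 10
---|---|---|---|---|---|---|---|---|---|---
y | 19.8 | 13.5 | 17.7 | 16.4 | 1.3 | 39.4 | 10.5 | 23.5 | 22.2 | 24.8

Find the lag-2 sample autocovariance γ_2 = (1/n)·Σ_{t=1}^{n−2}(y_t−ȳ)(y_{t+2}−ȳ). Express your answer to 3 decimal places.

Mean ȳ = (19.8 + 13.5 + 17.7 + 16.4 + 1.3 + 39.4 + 10.5 + 23.5 + 22.2 + 24.8)/10 = 18.9100
Σ_{t=1}^{8}(y_t−ȳ)(y_{t+2}−ȳ) = 223.8958
γ_2 = 223.8958 / 10 = 22.390

22.390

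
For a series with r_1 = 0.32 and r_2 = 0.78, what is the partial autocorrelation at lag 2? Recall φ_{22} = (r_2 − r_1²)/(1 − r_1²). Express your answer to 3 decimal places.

0.755

φ_{22} = (r_2 − r_1²) / (1 − r_1²)
r_1² = (0.32)² = 0.1024
Numerator = 0.78 − 0.1024 = 0.6776; denominator = 1 − 0.1024 = 0.8976
φ_{22} = 0.6776 / 0.8976 = 0.755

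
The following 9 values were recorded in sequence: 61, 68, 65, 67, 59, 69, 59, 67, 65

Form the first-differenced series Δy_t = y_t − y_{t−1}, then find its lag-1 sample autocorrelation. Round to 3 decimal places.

-0.813

First differences Δy: 7, -3, 2, -8, 10, -10, 8, -2
Mean of differences = 0.5000
Numerator Σ(Δy_t−Δȳ)(Δy_{t+1}−Δȳ) = -318.7500
Denominator Σ(Δy_t−Δȳ)² = 392.0000
r_1(Δy) = -318.7500 / 392.0000 = -0.813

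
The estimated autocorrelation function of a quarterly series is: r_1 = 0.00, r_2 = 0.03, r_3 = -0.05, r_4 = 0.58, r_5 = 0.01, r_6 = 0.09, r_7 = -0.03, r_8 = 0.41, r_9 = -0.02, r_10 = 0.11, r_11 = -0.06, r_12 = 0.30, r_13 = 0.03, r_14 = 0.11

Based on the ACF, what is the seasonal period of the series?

4

The largest autocorrelation is r_4 = 0.58, with weaker echoes at lags 8 (0.41) and 12 (0.30); the remaining lags stay at or below 0.11.
The dominant spike at lag 4 indicates a seasonal period of 4.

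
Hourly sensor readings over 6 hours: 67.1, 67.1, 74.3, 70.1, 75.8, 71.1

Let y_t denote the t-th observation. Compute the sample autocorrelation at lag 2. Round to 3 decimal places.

0.101

Mean ȳ = (67.1 + 67.1 + 74.3 + 70.1 + 75.8 + 71.1)/6 = 70.9167
Deviations from mean: -3.8167, -3.8167, 3.3833, -0.8167, 4.8833, 0.1833
Numerator Σ_{t=1}^{4}(y_t−ȳ)(y_{t+2}−ȳ) = 6.5761
Denominator Σ(y_t−ȳ)² = 65.1283
r_2 = 6.5761 / 65.1283 = 0.101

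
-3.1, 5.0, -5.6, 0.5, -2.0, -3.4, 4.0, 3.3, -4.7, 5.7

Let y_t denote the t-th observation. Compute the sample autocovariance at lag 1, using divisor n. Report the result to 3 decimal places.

-8.329

Mean ȳ = (-3.1 + 5.0 − 5.6 + 0.5 − 2.0 − 3.4 + 4.0 + 3.3 − 4.7 + 5.7)/10 = -0.0300
Σ_{t=1}^{9}(y_t−ȳ)(y_{t+1}−ȳ) = -83.2879
γ_1 = -83.2879 / 10 = -8.329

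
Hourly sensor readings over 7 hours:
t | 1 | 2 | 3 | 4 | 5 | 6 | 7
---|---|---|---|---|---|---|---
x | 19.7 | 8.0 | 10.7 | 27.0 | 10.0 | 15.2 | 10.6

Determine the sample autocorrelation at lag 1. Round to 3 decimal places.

-0.431

Mean x̄ = (19.7 + 8.0 + 10.7 + 27.0 + 10.0 + 15.2 + 10.6)/7 = 14.4571
Deviations from mean: 5.2429, -6.4571, -3.7571, 12.5429, -4.4571, 0.7429, -3.8571
Numerator Σ_{t=1}^{6}(x_t−x̄)(x_{t+1}−x̄) = -118.8004
Denominator Σ(x_t−x̄)² = 275.9171
r_1 = -118.8004 / 275.9171 = -0.431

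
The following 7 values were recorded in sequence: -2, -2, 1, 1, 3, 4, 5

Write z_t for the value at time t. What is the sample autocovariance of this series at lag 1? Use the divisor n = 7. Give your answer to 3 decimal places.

3.708

Mean z̄ = (-2 − 2 + 1 + 1 + 3 + 4 + 5)/7 = 1.4286
Σ_{t=1}^{6}(z_t−z̄)(z_{t+1}−z̄) = 25.9592
γ_1 = 25.9592 / 7 = 3.708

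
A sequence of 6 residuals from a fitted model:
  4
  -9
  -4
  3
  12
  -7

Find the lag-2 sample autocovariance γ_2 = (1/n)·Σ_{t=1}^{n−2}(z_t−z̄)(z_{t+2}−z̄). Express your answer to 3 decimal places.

-18.704

Mean z̄ = (4 − 9 − 4 + 3 + 12 − 7)/6 = -0.1667
Σ_{t=1}^{4}(z_t−z̄)(z_{t+2}−z̄) = -112.2222
γ_2 = -112.2222 / 6 = -18.704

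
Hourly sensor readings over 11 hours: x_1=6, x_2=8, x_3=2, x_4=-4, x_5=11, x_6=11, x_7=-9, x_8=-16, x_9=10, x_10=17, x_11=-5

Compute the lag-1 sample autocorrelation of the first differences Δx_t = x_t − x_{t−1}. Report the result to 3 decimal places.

-0.037

First differences Δx: 2, -6, -6, 15, 0, -20, -7, 26, 7, -22
Mean of differences = -1.1000
Numerator Σ(Δx_t−Δx̄)(Δx_{t+1}−Δx̄) = -71.3100
Denominator Σ(Δx_t−Δx̄)² = 1946.9000
r_1(Δx) = -71.3100 / 1946.9000 = -0.037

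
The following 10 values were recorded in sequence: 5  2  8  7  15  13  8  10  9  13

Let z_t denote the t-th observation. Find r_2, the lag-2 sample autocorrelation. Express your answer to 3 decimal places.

0.043

Mean z̄ = (5 + 2 + 8 + 7 + 15 + 13 + 8 + 10 + 9 + 13)/10 = 9.0000
Numerator Σ_{t=1}^{8}(z_t−z̄)(z_{t+2}−z̄) = 6.0000
Denominator Σ(z_t−z̄)² = 140.0000
r_2 = 6.0000 / 140.0000 = 0.043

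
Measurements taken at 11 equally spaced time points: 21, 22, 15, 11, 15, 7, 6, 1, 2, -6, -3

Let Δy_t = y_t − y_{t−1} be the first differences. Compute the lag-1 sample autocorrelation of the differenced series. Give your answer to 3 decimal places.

First differences Δy: 1, -7, -4, 4, -8, -1, -5, 1, -8, 3
Mean of differences = -2.4000
Numerator Σ(Δy_t−Δȳ)(Δy_{t+1}−Δȳ) = -123.9600
Denominator Σ(Δy_t−Δȳ)² = 188.4000
r_1(Δy) = -123.9600 / 188.4000 = -0.658

-0.658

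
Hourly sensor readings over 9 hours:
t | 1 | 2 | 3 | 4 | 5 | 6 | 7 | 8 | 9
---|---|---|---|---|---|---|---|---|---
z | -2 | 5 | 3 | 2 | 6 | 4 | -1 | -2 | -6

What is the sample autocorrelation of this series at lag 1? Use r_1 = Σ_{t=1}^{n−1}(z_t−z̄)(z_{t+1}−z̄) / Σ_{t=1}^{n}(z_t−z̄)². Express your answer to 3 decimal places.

0.310

Mean z̄ = (-2 + 5 + 3 + 2 + 6 + 4 − 1 − 2 − 6)/9 = 1.0000
Numerator Σ_{t=1}^{8}(z_t−z̄)(z_{t+1}−z̄) = 39.0000
Denominator Σ(z_t−z̄)² = 126.0000
r_1 = 39.0000 / 126.0000 = 0.310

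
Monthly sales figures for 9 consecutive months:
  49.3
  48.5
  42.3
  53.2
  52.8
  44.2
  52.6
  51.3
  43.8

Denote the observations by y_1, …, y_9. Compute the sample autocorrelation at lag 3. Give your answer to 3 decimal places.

0.561

Mean ȳ = (49.3 + 48.5 + 42.3 + 53.2 + 52.8 + 44.2 + 52.6 + 51.3 + 43.8)/9 = 48.6667
Σ(y_t−ȳ)(y_{t+3}−ȳ) = (2.8711) + (-0.6889) + (28.4378) + (17.8311) + (10.8844) + (21.7378) = 81.0733
Denominator Σ(y_t−ȳ)² = 144.6400
r_3 = 81.0733 / 144.6400 = 0.561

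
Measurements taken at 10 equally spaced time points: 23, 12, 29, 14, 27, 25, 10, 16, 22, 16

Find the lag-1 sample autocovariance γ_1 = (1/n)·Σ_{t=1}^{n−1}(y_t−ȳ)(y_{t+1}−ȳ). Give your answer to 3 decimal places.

Mean ȳ = (23 + 12 + 29 + 14 + 27 + 25 + 10 + 16 + 22 + 16)/10 = 19.4000
Σ_{t=1}^{9}(y_t−ȳ)(y_{t+1}−ȳ) = -186.3600
γ_1 = -186.3600 / 10 = -18.636

-18.636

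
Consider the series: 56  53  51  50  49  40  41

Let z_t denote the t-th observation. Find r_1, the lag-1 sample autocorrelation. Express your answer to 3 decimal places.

0.510

Mean z̄ = (56 + 53 + 51 + 50 + 49 + 40 + 41)/7 = 48.5714
Deviations from mean: 7.4286, 4.4286, 2.4286, 1.4286, 0.4286, -8.5714, -7.5714
Numerator Σ_{t=1}^{6}(z_t−z̄)(z_{t+1}−z̄) = 108.9592
Denominator Σ(z_t−z̄)² = 213.7143
r_1 = 108.9592 / 213.7143 = 0.510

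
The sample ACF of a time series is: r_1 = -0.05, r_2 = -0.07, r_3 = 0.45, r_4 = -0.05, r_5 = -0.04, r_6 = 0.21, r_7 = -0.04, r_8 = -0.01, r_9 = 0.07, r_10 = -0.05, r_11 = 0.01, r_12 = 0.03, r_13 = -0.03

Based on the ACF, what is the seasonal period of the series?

3

The largest autocorrelation is r_3 = 0.45, with a weaker echo at lag 6 (0.21); the remaining lags stay at or below 0.07.
The dominant spike at lag 3 indicates a seasonal period of 3.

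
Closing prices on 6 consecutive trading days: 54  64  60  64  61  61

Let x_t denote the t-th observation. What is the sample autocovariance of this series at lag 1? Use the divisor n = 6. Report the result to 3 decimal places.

Mean x̄ = (54 + 64 + 60 + 64 + 61 + 61)/6 = 60.6667
Σ_{t=1}^{5}(x_t−x̄)(x_{t+1}−x̄) = -25.4444
γ_1 = -25.4444 / 6 = -4.241

-4.241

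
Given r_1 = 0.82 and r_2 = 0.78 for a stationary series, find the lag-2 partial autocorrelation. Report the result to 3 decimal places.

0.328

φ_{22} = (r_2 − r_1²) / (1 − r_1²)
r_1² = (0.82)² = 0.6724
Numerator = 0.78 − 0.6724 = 0.1076; denominator = 1 − 0.6724 = 0.3276
φ_{22} = 0.1076 / 0.3276 = 0.328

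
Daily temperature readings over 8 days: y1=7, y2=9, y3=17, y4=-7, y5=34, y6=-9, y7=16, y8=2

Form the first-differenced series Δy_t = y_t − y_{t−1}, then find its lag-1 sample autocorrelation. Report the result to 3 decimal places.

First differences Δy: 2, 8, -24, 41, -43, 25, -14
Mean of differences = -0.7143
Numerator Σ(Δy_t−Δȳ)(Δy_{t+1}−Δȳ) = -4343.5102
Denominator Σ(Δy_t−Δȳ)² = 4991.4286
r_1(Δy) = -4343.5102 / 4991.4286 = -0.870

-0.870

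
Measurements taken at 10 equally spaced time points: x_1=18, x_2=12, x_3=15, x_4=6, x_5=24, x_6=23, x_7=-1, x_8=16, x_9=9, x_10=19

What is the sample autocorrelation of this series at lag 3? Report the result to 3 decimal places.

-0.042

Mean x̄ = (18 + 12 + 15 + 6 + 24 + 23 − 1 + 16 + 9 + 19)/10 = 14.1000
Σ(x_t−x̄)(x_{t+3}−x̄) = (-31.5900) + (-20.7900) + (8.0100) + (122.3100) + (18.8100) + (-45.3900) + (-73.9900) = -22.6300
Denominator Σ(x_t−x̄)² = 544.9000
r_3 = -22.6300 / 544.9000 = -0.042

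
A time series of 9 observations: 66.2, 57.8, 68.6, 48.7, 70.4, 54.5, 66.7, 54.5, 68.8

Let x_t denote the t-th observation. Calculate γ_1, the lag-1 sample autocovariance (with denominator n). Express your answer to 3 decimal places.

-47.996

Mean x̄ = (66.2 + 57.8 + 68.6 + 48.7 + 70.4 + 54.5 + 66.7 + 54.5 + 68.8)/9 = 61.8000
Σ_{t=1}^{8}(x_t−x̄)(x_{t+1}−x̄) = -431.9600
γ_1 = -431.9600 / 9 = -47.996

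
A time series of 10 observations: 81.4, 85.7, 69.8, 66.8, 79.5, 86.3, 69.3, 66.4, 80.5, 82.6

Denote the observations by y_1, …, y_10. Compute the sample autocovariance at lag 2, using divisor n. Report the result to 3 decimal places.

Mean ȳ = (81.4 + 85.7 + 69.8 + 66.8 + 79.5 + 86.3 + 69.3 + 66.4 + 80.5 + 82.6)/10 = 76.8300
Σ_{t=1}^{8}(y_t−ȳ)(y_{t+2}−ȳ) = -441.5408
γ_2 = -441.5408 / 10 = -44.154

-44.154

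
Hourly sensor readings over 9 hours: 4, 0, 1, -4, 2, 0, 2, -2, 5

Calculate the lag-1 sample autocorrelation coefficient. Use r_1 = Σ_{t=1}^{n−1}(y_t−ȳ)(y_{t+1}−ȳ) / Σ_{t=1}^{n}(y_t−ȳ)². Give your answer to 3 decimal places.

Mean ȳ = (4 + 0 + 1 − 4 + 2 + 0 + 2 − 2 + 5)/9 = 0.8889
Numerator Σ_{t=1}^{8}(y_t−ȳ)(y_{t+1}−ȳ) = -25.9012
Denominator Σ(y_t−ȳ)² = 62.8889
r_1 = -25.9012 / 62.8889 = -0.412

-0.412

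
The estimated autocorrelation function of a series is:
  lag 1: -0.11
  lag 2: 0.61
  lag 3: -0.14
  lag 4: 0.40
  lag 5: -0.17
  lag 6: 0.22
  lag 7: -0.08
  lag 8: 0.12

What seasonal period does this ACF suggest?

The largest autocorrelation is r_2 = 0.61, with weaker echoes at lags 4 (0.40) and 6 (0.22); the remaining lags stay at or below 0.12.
The dominant spike at lag 2 indicates a seasonal period of 2.

2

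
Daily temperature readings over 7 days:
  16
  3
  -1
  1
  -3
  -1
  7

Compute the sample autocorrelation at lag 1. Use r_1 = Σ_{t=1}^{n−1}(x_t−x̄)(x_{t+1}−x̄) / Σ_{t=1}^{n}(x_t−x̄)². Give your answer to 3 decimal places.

0.118

Mean x̄ = (16 + 3 − 1 + 1 − 3 − 1 + 7)/7 = 3.1429
Numerator Σ_{t=1}^{6}(x_t−x̄)(x_{t+1}−x̄) = 30.2653
Denominator Σ(x_t−x̄)² = 256.8571
r_1 = 30.2653 / 256.8571 = 0.118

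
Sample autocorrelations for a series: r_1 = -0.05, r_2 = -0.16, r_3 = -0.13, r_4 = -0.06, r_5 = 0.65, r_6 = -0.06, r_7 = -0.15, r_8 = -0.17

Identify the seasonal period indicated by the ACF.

The largest autocorrelation is r_5 = 0.65; the remaining lags stay at or below -0.05.
The dominant spike at lag 5 indicates a seasonal period of 5.

5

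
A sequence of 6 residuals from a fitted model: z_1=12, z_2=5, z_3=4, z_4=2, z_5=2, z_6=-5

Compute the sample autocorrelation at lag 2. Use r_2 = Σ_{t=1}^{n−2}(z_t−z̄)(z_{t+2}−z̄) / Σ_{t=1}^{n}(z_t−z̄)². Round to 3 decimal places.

0.091

Mean z̄ = (12 + 5 + 4 + 2 + 2 − 5)/6 = 3.3333
Deviations from mean: 8.6667, 1.6667, 0.6667, -1.3333, -1.3333, -8.3333
Numerator Σ_{t=1}^{4}(z_t−z̄)(z_{t+2}−z̄) = 13.7778
Denominator Σ(z_t−z̄)² = 151.3333
r_2 = 13.7778 / 151.3333 = 0.091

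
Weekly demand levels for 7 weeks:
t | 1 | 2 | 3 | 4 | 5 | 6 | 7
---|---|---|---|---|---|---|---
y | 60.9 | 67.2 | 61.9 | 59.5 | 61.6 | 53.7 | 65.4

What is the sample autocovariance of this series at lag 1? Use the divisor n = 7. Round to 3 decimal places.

-4.785

Mean ȳ = (60.9 + 67.2 + 61.9 + 59.5 + 61.6 + 53.7 + 65.4)/7 = 61.4571
Σ_{t=1}^{6}(y_t−ȳ)(y_{t+1}−ȳ) = -33.4961
γ_1 = -33.4961 / 7 = -4.785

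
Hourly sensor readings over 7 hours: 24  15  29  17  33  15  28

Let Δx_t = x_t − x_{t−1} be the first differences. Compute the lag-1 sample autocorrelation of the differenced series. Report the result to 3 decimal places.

First differences Δx: -9, 14, -12, 16, -18, 13
Mean of differences = 0.6667
Numerator Σ(Δx_t−Δx̄)(Δx_{t+1}−Δx̄) = -1008.4444
Denominator Σ(Δx_t−Δx̄)² = 1167.3333
r_1(Δx) = -1008.4444 / 1167.3333 = -0.864

-0.864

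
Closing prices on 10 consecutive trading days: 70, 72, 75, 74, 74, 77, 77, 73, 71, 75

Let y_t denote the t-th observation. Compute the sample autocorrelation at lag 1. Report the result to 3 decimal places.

Mean ȳ = (70 + 72 + 75 + 74 + 74 + 77 + 77 + 73 + 71 + 75)/10 = 73.8000
Numerator Σ_{t=1}^{9}(y_t−ȳ)(y_{t+1}−ȳ) = 12.1600
Denominator Σ(y_t−ȳ)² = 49.6000
r_1 = 12.1600 / 49.6000 = 0.245

0.245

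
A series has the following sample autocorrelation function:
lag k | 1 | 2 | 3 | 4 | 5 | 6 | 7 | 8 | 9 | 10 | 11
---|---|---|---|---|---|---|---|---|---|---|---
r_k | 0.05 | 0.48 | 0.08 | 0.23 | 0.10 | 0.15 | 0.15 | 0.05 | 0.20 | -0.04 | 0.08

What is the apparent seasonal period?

The largest autocorrelation is r_2 = 0.48, with a weaker echo at lag 4 (0.23); the remaining lags stay at or below 0.20.
The dominant spike at lag 2 indicates a seasonal period of 2.

2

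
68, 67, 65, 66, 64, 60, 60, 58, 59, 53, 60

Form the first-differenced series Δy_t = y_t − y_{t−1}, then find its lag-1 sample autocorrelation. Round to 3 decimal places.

First differences Δy: -1, -2, 1, -2, -4, 0, -2, 1, -6, 7
Mean of differences = -0.8000
Numerator Σ(Δy_t−Δȳ)(Δy_{t+1}−Δȳ) = -55.8400
Denominator Σ(Δy_t−Δȳ)² = 109.6000
r_1(Δy) = -55.8400 / 109.6000 = -0.509

-0.509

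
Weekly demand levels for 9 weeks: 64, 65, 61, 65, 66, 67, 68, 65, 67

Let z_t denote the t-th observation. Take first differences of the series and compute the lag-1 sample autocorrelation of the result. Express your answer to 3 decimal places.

-0.483

First differences Δz: 1, -4, 4, 1, 1, 1, -3, 2
Mean of differences = 0.3750
Numerator Σ(Δz_t−Δz̄)(Δz_{t+1}−Δz̄) = -23.1406
Denominator Σ(Δz_t−Δz̄)² = 47.8750
r_1(Δz) = -23.1406 / 47.8750 = -0.483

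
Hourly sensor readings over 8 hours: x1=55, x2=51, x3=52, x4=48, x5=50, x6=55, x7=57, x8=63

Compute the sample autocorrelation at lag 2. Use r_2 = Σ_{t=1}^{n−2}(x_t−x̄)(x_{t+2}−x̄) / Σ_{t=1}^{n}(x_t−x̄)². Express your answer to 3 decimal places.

0.087

Mean x̄ = (55 + 51 + 52 + 48 + 50 + 55 + 57 + 63)/8 = 53.8750
Deviations from mean: 1.1250, -2.8750, -1.8750, -5.8750, -3.8750, 1.1250, 3.1250, 9.1250
Σ(x_t−x̄)(x_{t+2}−x̄) = (-2.1094) + (16.8906) + (7.2656) + (-6.6094) + (-12.1094) + (10.2656) = 13.5938
Denominator Σ(x_t−x̄)² = 156.8750
r_2 = 13.5938 / 156.8750 = 0.087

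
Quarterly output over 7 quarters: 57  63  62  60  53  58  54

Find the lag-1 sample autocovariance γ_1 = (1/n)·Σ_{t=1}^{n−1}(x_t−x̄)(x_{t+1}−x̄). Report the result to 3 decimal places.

1.732

Mean x̄ = (57 + 63 + 62 + 60 + 53 + 58 + 54)/7 = 58.1429
Σ_{t=1}^{6}(x_t−x̄)(x_{t+1}−x̄) = 12.1224
γ_1 = 12.1224 / 7 = 1.732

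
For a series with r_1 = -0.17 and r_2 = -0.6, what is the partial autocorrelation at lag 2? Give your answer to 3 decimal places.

-0.648

φ_{22} = (r_2 − r_1²) / (1 − r_1²)
r_1² = (-0.17)² = 0.0289
Numerator = -0.6 − 0.0289 = -0.6289; denominator = 1 − 0.0289 = 0.9711
φ_{22} = -0.6289 / 0.9711 = -0.648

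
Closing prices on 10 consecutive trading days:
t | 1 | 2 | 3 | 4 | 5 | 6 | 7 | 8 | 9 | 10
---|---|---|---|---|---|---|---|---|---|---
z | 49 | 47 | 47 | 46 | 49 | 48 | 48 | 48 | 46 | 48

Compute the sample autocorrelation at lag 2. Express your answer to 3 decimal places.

-0.108

Mean z̄ = (49 + 47 + 47 + 46 + 49 + 48 + 48 + 48 + 46 + 48)/10 = 47.6000
Numerator Σ_{t=1}^{8}(z_t−z̄)(z_{t+2}−z̄) = -1.1200
Denominator Σ(z_t−z̄)² = 10.4000
r_2 = -1.1200 / 10.4000 = -0.108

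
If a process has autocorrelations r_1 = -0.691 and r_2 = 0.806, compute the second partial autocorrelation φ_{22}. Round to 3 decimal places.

0.629

φ_{22} = (r_2 − r_1²) / (1 − r_1²)
r_1² = (-0.691)² = 0.477481
Numerator = 0.806 − 0.4775 = 0.3285; denominator = 1 − 0.4775 = 0.5225
φ_{22} = 0.3285 / 0.5225 = 0.629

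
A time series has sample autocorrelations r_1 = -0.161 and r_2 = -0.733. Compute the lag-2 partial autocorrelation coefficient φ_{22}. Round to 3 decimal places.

φ_{22} = (r_2 − r_1²) / (1 − r_1²)
r_1² = (-0.161)² = 0.025921
Numerator = -0.733 − 0.0259 = -0.7589; denominator = 1 − 0.0259 = 0.9741
φ_{22} = -0.7589 / 0.9741 = -0.779

-0.779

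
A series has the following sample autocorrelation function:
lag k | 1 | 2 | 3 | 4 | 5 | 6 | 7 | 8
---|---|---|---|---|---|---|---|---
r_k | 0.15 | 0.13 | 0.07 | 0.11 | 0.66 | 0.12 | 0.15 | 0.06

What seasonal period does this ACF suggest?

5

The largest autocorrelation is r_5 = 0.66; the remaining lags stay at or below 0.15.
The dominant spike at lag 5 indicates a seasonal period of 5.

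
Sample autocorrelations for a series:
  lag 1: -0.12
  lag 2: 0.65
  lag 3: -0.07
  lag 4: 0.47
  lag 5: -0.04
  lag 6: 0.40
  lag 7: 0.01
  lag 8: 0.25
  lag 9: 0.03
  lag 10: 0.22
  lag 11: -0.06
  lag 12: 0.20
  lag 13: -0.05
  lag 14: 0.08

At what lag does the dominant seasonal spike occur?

The largest autocorrelation is r_2 = 0.65, with weaker echoes at lags 4 (0.47), 6 (0.40), 8 (0.25), 10 (0.22) and 12 (0.20); the remaining lags stay at or below 0.08.
The dominant spike at lag 2 indicates a seasonal period of 2.

2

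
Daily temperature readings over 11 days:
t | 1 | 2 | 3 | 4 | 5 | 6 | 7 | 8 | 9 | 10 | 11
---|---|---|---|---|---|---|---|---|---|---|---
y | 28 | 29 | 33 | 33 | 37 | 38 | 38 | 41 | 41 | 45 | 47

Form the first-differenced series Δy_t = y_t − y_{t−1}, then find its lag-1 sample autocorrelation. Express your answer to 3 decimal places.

-0.670

First differences Δy: 1, 4, 0, 4, 1, 0, 3, 0, 4, 2
Mean of differences = 1.9000
Numerator Σ(Δy_t−Δȳ)(Δy_{t+1}−Δȳ) = -18.0100
Denominator Σ(Δy_t−Δȳ)² = 26.9000
r_1(Δy) = -18.0100 / 26.9000 = -0.670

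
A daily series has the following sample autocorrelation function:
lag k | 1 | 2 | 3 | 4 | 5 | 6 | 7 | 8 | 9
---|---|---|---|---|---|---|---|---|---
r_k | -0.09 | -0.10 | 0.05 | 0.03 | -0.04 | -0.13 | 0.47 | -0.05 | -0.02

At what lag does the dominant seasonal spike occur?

The largest autocorrelation is r_7 = 0.47; the remaining lags stay at or below 0.05.
The dominant spike at lag 7 indicates a seasonal period of 7.

7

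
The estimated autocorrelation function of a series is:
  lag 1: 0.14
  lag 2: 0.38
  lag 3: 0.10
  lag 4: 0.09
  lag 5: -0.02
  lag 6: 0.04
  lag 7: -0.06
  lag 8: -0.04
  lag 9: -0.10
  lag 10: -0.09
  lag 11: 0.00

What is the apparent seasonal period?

2

The largest autocorrelation is r_2 = 0.38; the remaining lags stay at or below 0.14.
The dominant spike at lag 2 indicates a seasonal period of 2.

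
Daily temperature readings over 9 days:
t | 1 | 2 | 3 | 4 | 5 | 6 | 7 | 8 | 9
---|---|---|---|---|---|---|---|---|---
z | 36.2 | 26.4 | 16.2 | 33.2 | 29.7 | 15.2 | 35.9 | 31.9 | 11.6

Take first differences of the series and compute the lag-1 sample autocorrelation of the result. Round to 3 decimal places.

-0.252

First differences Δz: -9.8, -10.2, 17.0, -3.5, -14.5, 20.7, -4.0, -20.3
Mean of differences = -3.0750
Numerator Σ(Δz_t−Δz̄)(Δz_{t+1}−Δz̄) = -376.4831
Denominator Σ(Δz_t−Δz̄)² = 1492.5150
r_1(Δz) = -376.4831 / 1492.5150 = -0.252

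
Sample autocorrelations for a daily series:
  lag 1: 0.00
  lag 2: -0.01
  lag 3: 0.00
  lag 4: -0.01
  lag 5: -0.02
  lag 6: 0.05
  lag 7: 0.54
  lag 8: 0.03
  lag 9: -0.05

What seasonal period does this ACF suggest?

7

The largest autocorrelation is r_7 = 0.54; the remaining lags stay at or below 0.05.
The dominant spike at lag 7 indicates a seasonal period of 7.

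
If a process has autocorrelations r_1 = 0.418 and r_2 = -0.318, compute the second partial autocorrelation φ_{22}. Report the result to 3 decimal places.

φ_{22} = (r_2 − r_1²) / (1 − r_1²)
r_1² = (0.418)² = 0.174724
Numerator = -0.318 − 0.1747 = -0.4927; denominator = 1 − 0.1747 = 0.8253
φ_{22} = -0.4927 / 0.8253 = -0.597

-0.597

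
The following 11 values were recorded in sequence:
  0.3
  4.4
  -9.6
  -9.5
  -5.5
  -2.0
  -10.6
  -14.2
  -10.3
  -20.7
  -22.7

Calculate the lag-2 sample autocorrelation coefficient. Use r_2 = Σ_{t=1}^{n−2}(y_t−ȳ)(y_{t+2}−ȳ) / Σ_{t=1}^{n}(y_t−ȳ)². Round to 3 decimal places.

Mean ȳ = (0.3 + 4.4 − 9.6 − 9.5 − 5.5 − 2.0 − 10.6 − 14.2 − 10.3 − 20.7 − 22.7)/11 = -9.1273
Numerator Σ_{t=1}^{9}(y_t−ȳ)(y_{t+2}−ȳ) = 20.9831
Denominator Σ(y_t−ȳ)² = 683.6018
r_2 = 20.9831 / 683.6018 = 0.031

0.031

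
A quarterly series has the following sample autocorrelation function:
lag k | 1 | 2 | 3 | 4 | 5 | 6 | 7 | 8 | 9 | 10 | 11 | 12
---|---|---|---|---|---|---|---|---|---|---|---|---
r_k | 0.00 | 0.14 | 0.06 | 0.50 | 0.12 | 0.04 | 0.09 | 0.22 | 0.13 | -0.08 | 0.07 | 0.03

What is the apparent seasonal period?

The largest autocorrelation is r_4 = 0.50, with a weaker echo at lag 8 (0.22); the remaining lags stay at or below 0.14.
The dominant spike at lag 4 indicates a seasonal period of 4.

4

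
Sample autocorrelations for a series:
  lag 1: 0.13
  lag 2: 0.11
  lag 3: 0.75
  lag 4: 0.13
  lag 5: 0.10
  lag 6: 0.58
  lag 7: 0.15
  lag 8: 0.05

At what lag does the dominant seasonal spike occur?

The largest autocorrelation is r_3 = 0.75, with a weaker echo at lag 6 (0.58); the remaining lags stay at or below 0.15.
The dominant spike at lag 3 indicates a seasonal period of 3.

3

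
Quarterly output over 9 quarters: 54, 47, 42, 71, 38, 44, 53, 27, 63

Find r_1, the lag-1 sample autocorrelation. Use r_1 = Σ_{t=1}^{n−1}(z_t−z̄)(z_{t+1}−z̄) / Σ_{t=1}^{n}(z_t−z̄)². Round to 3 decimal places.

Mean z̄ = (54 + 47 + 42 + 71 + 38 + 44 + 53 + 27 + 63)/9 = 48.7778
Numerator Σ_{t=1}^{8}(z_t−z̄)(z_{t+1}−z̄) = -757.7160
Denominator Σ(z_t−z̄)² = 1403.5556
r_1 = -757.7160 / 1403.5556 = -0.540

-0.540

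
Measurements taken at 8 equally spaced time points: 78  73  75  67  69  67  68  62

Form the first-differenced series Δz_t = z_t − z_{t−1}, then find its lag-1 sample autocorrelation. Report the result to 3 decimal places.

First differences Δz: -5, 2, -8, 2, -2, 1, -6
Mean of differences = -2.2857
Numerator Σ(Δz_t−Δz̄)(Δz_{t+1}−Δz̄) = -70.6531
Denominator Σ(Δz_t−Δz̄)² = 101.4286
r_1(Δz) = -70.6531 / 101.4286 = -0.697

-0.697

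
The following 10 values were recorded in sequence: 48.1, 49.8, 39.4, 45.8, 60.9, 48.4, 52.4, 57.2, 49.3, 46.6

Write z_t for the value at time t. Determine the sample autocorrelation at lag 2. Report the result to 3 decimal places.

-0.304

Mean z̄ = (48.1 + 49.8 + 39.4 + 45.8 + 60.9 + 48.4 + 52.4 + 57.2 + 49.3 + 46.6)/10 = 49.7900
Numerator Σ_{t=1}^{8}(z_t−z̄)(z_{t+2}−z̄) = -98.5872
Denominator Σ(z_t−z̄)² = 324.2290
r_2 = -98.5872 / 324.2290 = -0.304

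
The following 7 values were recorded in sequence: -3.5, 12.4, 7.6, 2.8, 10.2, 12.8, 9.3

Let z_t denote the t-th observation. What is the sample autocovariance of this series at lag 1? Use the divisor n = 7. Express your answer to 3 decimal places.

-5.953

Mean z̄ = (-3.5 + 12.4 + 7.6 + 2.8 + 10.2 + 12.8 + 9.3)/7 = 7.3714
Σ_{t=1}^{6}(z_t−z̄)(z_{t+1}−z̄) = -41.6694
γ_1 = -41.6694 / 7 = -5.953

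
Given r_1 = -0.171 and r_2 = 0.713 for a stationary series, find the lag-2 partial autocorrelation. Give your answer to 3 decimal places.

φ_{22} = (r_2 − r_1²) / (1 − r_1²)
r_1² = (-0.171)² = 0.029241
Numerator = 0.713 − 0.0292 = 0.6838; denominator = 1 − 0.0292 = 0.9708
φ_{22} = 0.6838 / 0.9708 = 0.704

0.704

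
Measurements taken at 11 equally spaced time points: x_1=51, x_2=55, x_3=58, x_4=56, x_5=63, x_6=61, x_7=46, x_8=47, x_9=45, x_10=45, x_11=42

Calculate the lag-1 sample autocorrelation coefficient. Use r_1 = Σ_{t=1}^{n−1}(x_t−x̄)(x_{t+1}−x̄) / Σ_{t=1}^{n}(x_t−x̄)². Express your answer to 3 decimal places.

0.602

Mean x̄ = (51 + 55 + 58 + 56 + 63 + 61 + 46 + 47 + 45 + 45 + 42)/11 = 51.7273
Numerator Σ_{t=1}^{10}(x_t−x̄)(x_{t+1}−x̄) = 314.1074
Denominator Σ(x_t−x̄)² = 522.1818
r_1 = 314.1074 / 522.1818 = 0.602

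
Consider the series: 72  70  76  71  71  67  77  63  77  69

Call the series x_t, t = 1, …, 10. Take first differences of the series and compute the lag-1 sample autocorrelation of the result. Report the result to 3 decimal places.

-0.830

First differences Δx: -2, 6, -5, 0, -4, 10, -14, 14, -8
Mean of differences = -0.3333
Numerator Σ(Δx_t−Δx̄)(Δx_{t+1}−Δx̄) = -527.7778
Denominator Σ(Δx_t−Δx̄)² = 636.0000
r_1(Δx) = -527.7778 / 636.0000 = -0.830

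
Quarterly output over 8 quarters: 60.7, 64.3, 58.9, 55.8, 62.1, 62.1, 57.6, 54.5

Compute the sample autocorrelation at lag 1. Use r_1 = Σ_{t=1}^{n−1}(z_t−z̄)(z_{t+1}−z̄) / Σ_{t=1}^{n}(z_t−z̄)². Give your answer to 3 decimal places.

Mean z̄ = (60.7 + 64.3 + 58.9 + 55.8 + 62.1 + 62.1 + 57.6 + 54.5)/8 = 59.5000
Deviations from mean: 1.2000, 4.8000, -0.6000, -3.7000, 2.6000, 2.6000, -1.9000, -5.0000
Σ(z_t−z̄)(z_{t+1}−z̄) = (5.7600) + (-2.8800) + (2.2200) + (-9.6200) + (6.7600) + (-4.9400) + (9.5000) = 6.8000
Denominator Σ(z_t−z̄)² = 80.6600
r_1 = 6.8000 / 80.6600 = 0.084

0.084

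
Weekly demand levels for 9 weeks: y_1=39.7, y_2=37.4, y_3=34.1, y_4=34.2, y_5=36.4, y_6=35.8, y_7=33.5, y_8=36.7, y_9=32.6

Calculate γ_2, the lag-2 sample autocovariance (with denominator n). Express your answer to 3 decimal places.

Mean ȳ = (39.7 + 37.4 + 34.1 + 34.2 + 36.4 + 35.8 + 33.5 + 36.7 + 32.6)/9 = 35.6000
Σ_{t=1}^{7}(y_t−ȳ)(y_{t+2}−ȳ) = -5.3100
γ_2 = -5.3100 / 9 = -0.590

-0.590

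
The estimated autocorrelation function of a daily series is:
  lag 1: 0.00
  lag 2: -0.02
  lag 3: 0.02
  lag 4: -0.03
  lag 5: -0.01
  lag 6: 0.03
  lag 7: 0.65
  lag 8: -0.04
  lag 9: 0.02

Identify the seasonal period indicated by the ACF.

The largest autocorrelation is r_7 = 0.65; the remaining lags stay at or below 0.03.
The dominant spike at lag 7 indicates a seasonal period of 7.

7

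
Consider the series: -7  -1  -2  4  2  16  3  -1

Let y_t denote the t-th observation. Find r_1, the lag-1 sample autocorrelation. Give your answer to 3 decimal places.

Mean ȳ = (-7 − 1 − 2 + 4 + 2 + 16 + 3 − 1)/8 = 1.7500
Deviations from mean: -8.7500, -2.7500, -3.7500, 2.2500, 0.2500, 14.2500, 1.2500, -2.7500
Σ(y_t−ȳ)(y_{t+1}−ȳ) = (24.0625) + (10.3125) + (-8.4375) + (0.5625) + (3.5625) + (17.8125) + (-3.4375) = 44.4375
Denominator Σ(y_t−ȳ)² = 315.5000
r_1 = 44.4375 / 315.5000 = 0.141

0.141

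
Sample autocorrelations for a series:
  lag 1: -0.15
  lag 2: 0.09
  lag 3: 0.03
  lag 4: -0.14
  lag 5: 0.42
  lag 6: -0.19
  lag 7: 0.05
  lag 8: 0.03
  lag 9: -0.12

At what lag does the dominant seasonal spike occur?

5

The largest autocorrelation is r_5 = 0.42; the remaining lags stay at or below 0.09.
The dominant spike at lag 5 indicates a seasonal period of 5.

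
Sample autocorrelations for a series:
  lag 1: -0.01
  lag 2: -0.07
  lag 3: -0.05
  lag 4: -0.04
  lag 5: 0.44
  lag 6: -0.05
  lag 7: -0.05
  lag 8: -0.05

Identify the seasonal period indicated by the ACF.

The largest autocorrelation is r_5 = 0.44; the remaining lags stay at or below -0.01.
The dominant spike at lag 5 indicates a seasonal period of 5.

5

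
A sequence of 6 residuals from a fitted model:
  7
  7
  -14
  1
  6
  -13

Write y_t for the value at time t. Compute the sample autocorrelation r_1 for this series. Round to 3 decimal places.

-0.275

Mean ȳ = (7 + 7 − 14 + 1 + 6 − 13)/6 = -1.0000
Deviations from mean: 8.0000, 8.0000, -13.0000, 2.0000, 7.0000, -12.0000
Σ(y_t−ȳ)(y_{t+1}−ȳ) = (64.0000) + (-104.0000) + (-26.0000) + (14.0000) + (-84.0000) = -136.0000
Denominator Σ(y_t−ȳ)² = 494.0000
r_1 = -136.0000 / 494.0000 = -0.275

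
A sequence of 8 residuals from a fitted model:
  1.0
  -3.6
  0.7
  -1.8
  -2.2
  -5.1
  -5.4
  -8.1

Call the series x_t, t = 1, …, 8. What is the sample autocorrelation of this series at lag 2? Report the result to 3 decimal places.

Mean x̄ = (1.0 − 3.6 + 0.7 − 1.8 − 2.2 − 5.1 − 5.4 − 8.1)/8 = -3.0625
Deviations from mean: 4.0625, -0.5375, 3.7625, 1.2625, 0.8625, -2.0375, -2.3375, -5.0375
Σ(x_t−x̄)(x_{t+2}−x̄) = (15.2852) + (-0.6786) + (3.2452) + (-2.5723) + (-2.0161) + (10.2639) = 23.5272
Denominator Σ(x_t−x̄)² = 68.2788
r_2 = 23.5272 / 68.2788 = 0.345

0.345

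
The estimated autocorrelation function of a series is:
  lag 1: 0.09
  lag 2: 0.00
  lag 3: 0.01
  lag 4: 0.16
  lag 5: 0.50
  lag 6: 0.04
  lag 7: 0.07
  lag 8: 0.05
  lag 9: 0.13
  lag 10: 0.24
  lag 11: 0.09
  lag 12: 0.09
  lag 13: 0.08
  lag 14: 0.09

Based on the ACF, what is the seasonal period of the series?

The largest autocorrelation is r_5 = 0.50, with a weaker echo at lag 10 (0.24); the remaining lags stay at or below 0.16.
The dominant spike at lag 5 indicates a seasonal period of 5.

5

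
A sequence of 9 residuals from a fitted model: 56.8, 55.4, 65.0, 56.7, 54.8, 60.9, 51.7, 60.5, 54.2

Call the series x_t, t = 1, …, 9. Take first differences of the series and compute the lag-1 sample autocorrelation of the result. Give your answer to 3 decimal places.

First differences Δx: -1.4, 9.6, -8.3, -1.9, 6.1, -9.2, 8.8, -6.3
Mean of differences = -0.3250
Numerator Σ(Δx_t−Δx̄)(Δx_{t+1}−Δx̄) = -279.9081
Denominator Σ(Δx_t−Δx̄)² = 404.7550
r_1(Δx) = -279.9081 / 404.7550 = -0.692

-0.692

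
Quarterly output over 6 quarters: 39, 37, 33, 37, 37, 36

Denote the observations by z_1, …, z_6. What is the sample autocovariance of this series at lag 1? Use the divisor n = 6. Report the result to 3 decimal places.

Mean z̄ = (39 + 37 + 33 + 37 + 37 + 36)/6 = 36.5000
Σ_{t=1}^{5}(z_t−z̄)(z_{t+1}−z̄) = -2.2500
γ_1 = -2.2500 / 6 = -0.375

-0.375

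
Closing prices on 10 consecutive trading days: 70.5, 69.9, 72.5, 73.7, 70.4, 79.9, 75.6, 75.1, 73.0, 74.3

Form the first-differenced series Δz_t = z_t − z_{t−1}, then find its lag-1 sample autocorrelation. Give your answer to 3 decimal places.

-0.569

First differences Δz: -0.6, 2.6, 1.2, -3.3, 9.5, -4.3, -0.5, -2.1, 1.3
Mean of differences = 0.4222
Numerator Σ(Δz_t−Δz̄)(Δz_{t+1}−Δz̄) = -75.6172
Denominator Σ(Δz_t−Δz̄)² = 132.9356
r_1(Δz) = -75.6172 / 132.9356 = -0.569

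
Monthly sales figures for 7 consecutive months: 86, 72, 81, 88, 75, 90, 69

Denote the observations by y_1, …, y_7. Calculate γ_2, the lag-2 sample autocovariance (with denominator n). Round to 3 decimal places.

10.198

Mean ȳ = (86 + 72 + 81 + 88 + 75 + 90 + 69)/7 = 80.1429
Deviations: 5.8571, -8.1429, 0.8571, 7.8571, -5.1429, 9.8571, -11.1429
Σ_{t=1}^{5}(y_t−ȳ)(y_{t+2}−ȳ) = 71.3878
γ_2 = 71.3878 / 7 = 10.198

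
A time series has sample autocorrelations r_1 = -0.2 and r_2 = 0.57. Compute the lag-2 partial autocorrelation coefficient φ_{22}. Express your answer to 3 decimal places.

φ_{22} = (r_2 − r_1²) / (1 − r_1²)
r_1² = (-0.2)² = 0.04
Numerator = 0.57 − 0.0400 = 0.5300; denominator = 1 − 0.0400 = 0.9600
φ_{22} = 0.5300 / 0.9600 = 0.552

0.552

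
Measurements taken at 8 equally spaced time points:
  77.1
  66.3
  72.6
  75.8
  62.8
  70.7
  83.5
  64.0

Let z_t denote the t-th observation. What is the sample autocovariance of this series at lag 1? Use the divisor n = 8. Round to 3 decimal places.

-20.055

Mean z̄ = (77.1 + 66.3 + 72.6 + 75.8 + 62.8 + 70.7 + 83.5 + 64.0)/8 = 71.6000
Σ_{t=1}^{7}(z_t−z̄)(z_{t+1}−z̄) = -160.4400
γ_1 = -160.4400 / 8 = -20.055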